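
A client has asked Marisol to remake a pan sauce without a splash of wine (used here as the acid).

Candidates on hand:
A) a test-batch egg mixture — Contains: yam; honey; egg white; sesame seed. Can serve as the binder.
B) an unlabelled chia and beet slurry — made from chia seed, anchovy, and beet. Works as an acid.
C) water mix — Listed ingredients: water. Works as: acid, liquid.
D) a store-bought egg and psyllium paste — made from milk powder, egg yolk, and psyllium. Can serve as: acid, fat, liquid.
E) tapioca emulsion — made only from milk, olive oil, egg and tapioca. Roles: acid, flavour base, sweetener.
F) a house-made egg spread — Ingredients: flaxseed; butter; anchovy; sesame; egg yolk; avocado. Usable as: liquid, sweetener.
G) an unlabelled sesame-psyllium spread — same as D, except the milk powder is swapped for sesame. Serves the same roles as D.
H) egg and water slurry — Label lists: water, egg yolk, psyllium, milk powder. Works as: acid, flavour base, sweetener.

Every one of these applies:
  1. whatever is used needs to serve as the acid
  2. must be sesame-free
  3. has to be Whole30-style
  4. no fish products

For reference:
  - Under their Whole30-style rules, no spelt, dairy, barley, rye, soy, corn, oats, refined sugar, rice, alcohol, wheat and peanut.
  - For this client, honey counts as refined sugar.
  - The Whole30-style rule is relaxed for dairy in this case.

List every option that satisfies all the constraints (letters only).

C, D, E, H

A: not usable as an acid; has honey, so not Whole30-style (and 1 more) — out
B: has anchovy, so not fish-free — reject
C: no fish, no sesame — valid
D: dairy is permitted under the Whole30-style carve-out; nothing else excluded — keep
E: dairy is permitted under the Whole30-style carve-out; nothing else excluded — OK
F: not usable as an acid; has anchovy, so not fish-free (and 1 more) — out
G: has sesame, so not sesame-free — reject
H: dairy is permitted under the Whole30-style carve-out; nothing else excluded — OK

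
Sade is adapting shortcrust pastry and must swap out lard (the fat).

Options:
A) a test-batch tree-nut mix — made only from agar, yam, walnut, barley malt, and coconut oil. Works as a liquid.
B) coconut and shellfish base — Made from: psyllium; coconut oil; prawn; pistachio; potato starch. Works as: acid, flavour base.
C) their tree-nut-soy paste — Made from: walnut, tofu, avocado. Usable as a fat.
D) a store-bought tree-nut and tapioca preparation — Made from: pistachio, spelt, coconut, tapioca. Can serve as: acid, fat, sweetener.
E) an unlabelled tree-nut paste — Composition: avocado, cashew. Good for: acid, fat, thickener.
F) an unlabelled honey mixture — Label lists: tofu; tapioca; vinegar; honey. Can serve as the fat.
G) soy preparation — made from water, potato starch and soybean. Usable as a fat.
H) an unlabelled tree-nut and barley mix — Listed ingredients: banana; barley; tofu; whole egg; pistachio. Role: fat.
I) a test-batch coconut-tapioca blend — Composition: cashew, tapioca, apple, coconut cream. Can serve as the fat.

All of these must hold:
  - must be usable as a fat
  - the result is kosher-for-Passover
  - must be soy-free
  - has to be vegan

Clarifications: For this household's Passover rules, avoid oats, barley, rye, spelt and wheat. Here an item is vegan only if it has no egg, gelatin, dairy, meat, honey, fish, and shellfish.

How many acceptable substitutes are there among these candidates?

2

A: not usable as a fat; has barley malt, so not kosher-for-Passover — out
B: not usable as a fat; has prawn, so not vegan — reject
C: has tofu, so not soy-free — reject
D: has spelt, so not kosher-for-Passover — no
E: works as a fat, no soy, kosher-for-Passover — valid
F: has honey, so not vegan; has tofu, so not soy-free — no
G: has soybean, so not soy-free — reject
H: has barley, so not kosher-for-Passover; has whole egg, so not vegan (and 1 more) — out
I: nothing on the exclusion list — OK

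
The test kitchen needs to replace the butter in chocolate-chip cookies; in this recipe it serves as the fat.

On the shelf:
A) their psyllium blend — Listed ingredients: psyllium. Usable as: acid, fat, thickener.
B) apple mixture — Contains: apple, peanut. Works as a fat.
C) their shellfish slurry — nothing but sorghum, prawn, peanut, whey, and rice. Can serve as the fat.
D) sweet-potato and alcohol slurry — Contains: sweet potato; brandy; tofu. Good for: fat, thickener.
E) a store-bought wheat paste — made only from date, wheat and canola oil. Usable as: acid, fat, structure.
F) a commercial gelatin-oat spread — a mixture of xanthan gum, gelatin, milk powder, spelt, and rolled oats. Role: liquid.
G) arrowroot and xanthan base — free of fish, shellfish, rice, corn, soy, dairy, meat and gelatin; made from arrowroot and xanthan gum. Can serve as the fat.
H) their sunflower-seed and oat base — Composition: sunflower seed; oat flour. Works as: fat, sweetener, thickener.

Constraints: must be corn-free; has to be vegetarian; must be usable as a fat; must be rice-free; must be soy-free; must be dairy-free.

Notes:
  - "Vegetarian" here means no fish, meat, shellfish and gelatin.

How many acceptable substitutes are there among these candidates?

5

A: only psyllium; none excluded — OK
B: every rule checks out — OK
C: has prawn, so not vegetarian; has whey, so not dairy-free (and 1 more) — out
D: has tofu, so not soy-free — out
E: only wheat, date and canola oil; none excluded — valid
F: not usable as a fat; has gelatin, so not vegetarian (and 1 more) — out
G: every rule checks out — valid
H: only oat flour and sunflower seed; none excluded — keep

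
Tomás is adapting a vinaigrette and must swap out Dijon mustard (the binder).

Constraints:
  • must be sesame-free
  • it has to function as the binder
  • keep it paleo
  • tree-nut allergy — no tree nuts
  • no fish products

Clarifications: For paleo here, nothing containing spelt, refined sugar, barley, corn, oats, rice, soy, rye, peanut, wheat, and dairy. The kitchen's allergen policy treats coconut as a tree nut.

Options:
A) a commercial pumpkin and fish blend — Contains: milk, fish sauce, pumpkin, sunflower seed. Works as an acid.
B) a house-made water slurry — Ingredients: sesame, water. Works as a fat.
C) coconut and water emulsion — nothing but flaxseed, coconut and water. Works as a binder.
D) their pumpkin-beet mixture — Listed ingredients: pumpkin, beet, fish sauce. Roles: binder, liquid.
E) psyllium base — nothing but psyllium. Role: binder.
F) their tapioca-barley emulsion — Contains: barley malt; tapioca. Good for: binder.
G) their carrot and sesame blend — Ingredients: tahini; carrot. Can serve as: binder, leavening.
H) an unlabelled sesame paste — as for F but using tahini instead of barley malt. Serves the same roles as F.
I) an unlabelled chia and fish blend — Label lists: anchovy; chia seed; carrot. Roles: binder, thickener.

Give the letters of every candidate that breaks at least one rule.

A, B, C, D, F, G, H, I

A: not usable as a binder; has milk, so not paleo (and 1 more) — no
B: not usable as a binder; has sesame, so not sesame-free — out
C: has coconut, so not tree-nut-free — out
D: has fish sauce, so not fish-free — reject
E: nothing on the exclusion list — keep
F: has barley malt, so not paleo — reject
G: has tahini, so not sesame-free — reject
H: has tahini, so not sesame-free — out
I: has anchovy, so not fish-free — out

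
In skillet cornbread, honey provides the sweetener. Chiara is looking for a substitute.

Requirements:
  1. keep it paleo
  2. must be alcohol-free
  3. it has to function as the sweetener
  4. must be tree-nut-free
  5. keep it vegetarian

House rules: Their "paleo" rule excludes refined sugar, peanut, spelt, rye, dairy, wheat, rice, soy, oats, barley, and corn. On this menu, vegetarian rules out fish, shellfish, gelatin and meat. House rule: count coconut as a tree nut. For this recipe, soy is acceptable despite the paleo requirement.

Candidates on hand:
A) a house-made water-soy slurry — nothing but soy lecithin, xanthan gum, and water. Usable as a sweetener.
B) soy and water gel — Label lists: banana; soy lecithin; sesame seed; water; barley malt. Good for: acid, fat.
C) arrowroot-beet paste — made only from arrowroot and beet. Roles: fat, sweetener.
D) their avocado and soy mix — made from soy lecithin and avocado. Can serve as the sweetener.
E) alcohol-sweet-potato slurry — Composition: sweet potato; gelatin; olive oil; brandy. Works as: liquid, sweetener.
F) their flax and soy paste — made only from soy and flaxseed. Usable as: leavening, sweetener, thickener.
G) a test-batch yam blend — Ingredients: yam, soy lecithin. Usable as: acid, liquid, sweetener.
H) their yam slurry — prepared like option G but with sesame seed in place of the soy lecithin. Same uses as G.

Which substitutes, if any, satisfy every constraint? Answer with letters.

A, C, D, F, G, H

A: soy is permitted under the paleo carve-out; nothing else excluded — OK
B: not usable as a sweetener; has barley malt, so not paleo — reject
C: tree-nut-free, paleo — OK
D: soy is permitted under the paleo carve-out; nothing else excluded — keep
E: has gelatin, so not vegetarian; has brandy, so not alcohol-free — out
F: soy is permitted under the paleo carve-out; nothing else excluded — keep
G: soy is permitted under the paleo carve-out; nothing else excluded — OK
H: every rule checks out — valid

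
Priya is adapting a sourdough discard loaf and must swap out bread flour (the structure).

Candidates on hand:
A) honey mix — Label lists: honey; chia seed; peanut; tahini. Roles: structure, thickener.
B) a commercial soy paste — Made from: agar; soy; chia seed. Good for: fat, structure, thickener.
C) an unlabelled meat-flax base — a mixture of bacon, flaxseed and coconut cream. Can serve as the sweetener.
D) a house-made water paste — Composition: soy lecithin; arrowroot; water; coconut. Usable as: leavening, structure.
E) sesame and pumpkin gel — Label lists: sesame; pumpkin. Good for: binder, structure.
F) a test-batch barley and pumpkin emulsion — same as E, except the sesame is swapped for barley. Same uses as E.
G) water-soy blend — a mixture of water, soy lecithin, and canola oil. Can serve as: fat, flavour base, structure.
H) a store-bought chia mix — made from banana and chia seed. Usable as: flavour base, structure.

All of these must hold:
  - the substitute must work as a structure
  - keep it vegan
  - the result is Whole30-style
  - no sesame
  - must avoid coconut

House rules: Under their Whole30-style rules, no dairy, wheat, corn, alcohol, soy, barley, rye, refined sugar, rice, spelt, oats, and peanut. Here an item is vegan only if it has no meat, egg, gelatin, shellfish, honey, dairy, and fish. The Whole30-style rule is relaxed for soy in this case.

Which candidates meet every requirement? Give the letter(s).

A: has peanut, so not Whole30-style; has honey, so not vegan (and 1 more) — reject
B: soy is permitted under the Whole30-style carve-out; nothing else excluded — OK
C: not usable as a structure; has bacon, so not vegan (and 1 more) — out
D: has coconut, so not coconut-free — out
E: has sesame, so not sesame-free — no
F: has barley, so not Whole30-style — no
G: soy is permitted under the Whole30-style carve-out; nothing else excluded — valid
H: every rule checks out — keep

B, G, H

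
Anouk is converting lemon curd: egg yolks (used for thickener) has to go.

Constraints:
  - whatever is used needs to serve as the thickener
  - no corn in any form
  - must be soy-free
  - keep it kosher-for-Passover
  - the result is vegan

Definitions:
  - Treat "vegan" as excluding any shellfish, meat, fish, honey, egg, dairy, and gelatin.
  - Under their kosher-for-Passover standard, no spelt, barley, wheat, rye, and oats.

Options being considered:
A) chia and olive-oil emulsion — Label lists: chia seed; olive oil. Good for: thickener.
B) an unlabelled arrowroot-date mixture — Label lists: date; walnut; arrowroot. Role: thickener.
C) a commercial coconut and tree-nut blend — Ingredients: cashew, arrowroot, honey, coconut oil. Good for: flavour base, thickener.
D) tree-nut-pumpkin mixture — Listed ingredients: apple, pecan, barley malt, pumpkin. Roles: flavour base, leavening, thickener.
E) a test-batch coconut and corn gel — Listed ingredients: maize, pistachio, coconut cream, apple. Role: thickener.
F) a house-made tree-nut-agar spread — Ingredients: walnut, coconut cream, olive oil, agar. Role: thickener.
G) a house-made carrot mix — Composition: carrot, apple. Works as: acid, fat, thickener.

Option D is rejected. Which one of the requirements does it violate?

usable as a thickener: satisfied
vegan: satisfied
kosher-for-Passover: has barley malt — fails
corn-free: satisfied
soy-free: satisfied

kosher-for-Passover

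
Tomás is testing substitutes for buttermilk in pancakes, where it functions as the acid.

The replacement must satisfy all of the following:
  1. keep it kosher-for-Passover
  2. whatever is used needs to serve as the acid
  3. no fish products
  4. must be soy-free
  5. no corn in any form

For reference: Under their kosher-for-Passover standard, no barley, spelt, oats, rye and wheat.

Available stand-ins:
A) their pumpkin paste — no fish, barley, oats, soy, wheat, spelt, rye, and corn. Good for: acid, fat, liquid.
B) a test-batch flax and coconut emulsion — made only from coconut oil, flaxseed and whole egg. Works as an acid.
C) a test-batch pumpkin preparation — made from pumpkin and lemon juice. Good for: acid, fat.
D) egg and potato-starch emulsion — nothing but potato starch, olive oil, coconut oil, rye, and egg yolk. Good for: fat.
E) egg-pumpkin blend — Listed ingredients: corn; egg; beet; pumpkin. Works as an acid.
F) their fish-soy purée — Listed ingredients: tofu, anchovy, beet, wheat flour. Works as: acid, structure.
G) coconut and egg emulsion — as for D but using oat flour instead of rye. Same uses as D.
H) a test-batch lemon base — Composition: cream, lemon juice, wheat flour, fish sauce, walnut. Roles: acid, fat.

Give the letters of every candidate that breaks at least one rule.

A: all constraints satisfied — OK
B: only coconut oil, whole egg and flaxseed; none excluded — valid
C: nothing on the exclusion list — OK
D: not usable as an acid; has rye, so not kosher-for-Passover — no
E: has corn, so not corn-free — reject
F: has wheat flour, so not kosher-for-Passover; has anchovy, so not fish-free (and 1 more) — out
G: not usable as an acid; has oat flour, so not kosher-for-Passover — out
H: has wheat flour, so not kosher-for-Passover; has fish sauce, so not fish-free — no

D, E, F, G, H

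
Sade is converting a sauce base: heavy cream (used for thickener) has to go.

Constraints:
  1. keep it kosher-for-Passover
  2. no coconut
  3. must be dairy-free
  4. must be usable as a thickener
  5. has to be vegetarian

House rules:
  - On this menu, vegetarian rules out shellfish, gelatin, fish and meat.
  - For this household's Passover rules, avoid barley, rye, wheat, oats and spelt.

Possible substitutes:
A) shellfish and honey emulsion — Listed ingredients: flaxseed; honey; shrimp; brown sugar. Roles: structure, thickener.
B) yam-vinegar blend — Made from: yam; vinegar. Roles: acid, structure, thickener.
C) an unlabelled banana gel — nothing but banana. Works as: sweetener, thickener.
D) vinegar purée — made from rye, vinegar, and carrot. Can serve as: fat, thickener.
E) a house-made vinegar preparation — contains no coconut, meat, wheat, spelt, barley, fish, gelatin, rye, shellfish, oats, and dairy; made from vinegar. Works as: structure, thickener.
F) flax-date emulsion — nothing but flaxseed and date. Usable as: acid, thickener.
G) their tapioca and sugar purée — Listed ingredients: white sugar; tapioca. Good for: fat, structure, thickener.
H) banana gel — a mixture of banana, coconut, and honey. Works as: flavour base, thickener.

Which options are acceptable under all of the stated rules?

A: has shrimp, so not vegetarian — out
B: kosher-for-Passover, vegetarian — OK
C: nothing on the exclusion list — keep
D: has rye, so not kosher-for-Passover — no
E: works as a thickener, no coconut, no dairy — keep
F: all constraints satisfied — valid
G: nothing on the exclusion list — keep
H: has coconut, so not coconut-free — reject

B, C, E, F, G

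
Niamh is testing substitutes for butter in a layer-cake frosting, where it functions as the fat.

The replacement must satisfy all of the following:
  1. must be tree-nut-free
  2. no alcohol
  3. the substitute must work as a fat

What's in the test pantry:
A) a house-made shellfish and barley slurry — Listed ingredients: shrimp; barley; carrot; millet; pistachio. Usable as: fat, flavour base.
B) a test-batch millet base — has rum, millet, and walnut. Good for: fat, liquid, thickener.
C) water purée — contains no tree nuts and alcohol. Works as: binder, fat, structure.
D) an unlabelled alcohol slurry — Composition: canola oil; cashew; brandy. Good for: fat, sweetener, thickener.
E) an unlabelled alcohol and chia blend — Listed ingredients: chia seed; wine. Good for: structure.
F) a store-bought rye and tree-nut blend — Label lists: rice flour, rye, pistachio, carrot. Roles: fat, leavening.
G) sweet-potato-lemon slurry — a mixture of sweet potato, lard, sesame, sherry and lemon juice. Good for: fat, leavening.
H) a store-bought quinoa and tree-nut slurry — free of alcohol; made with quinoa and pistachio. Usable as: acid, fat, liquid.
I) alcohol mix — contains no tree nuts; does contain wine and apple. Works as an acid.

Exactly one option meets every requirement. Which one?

A: has pistachio, so not tree-nut-free — no
B: has walnut, so not tree-nut-free; has rum, so not alcohol-free — out
C: works as a fat, no alcohol, no tree nuts — valid
D: has cashew, so not tree-nut-free; has brandy, so not alcohol-free — out
E: not usable as a fat; has wine, so not alcohol-free — reject
F: has pistachio, so not tree-nut-free — out
G: has sherry, so not alcohol-free — no
H: has pistachio, so not tree-nut-free — reject
I: not usable as a fat; has wine, so not alcohol-free — no

C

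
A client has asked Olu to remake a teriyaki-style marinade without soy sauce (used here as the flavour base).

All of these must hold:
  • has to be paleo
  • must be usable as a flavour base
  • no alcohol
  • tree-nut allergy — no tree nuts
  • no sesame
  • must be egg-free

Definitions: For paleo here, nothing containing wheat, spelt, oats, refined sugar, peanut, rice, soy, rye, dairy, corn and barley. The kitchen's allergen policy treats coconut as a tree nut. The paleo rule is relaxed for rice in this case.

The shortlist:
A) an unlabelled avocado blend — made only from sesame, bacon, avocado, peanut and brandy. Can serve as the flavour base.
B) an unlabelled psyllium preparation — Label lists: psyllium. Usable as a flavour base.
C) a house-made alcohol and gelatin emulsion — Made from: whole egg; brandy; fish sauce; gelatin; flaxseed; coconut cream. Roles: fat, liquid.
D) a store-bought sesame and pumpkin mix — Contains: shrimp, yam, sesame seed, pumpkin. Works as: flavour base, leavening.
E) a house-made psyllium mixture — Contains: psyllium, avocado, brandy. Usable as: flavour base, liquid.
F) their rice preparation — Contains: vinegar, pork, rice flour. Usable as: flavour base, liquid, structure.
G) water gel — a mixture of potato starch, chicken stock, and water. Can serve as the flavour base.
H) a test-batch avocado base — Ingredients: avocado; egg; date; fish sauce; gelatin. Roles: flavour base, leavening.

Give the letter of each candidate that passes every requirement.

A: has peanut, so not paleo; has sesame, so not sesame-free (and 1 more) — no
B: works as a flavour base, tree-nut-free, paleo — OK
C: not usable as a flavour base; has coconut cream, so not tree-nut-free (and 2 more) — out
D: has sesame seed, so not sesame-free — out
E: has brandy, so not alcohol-free — reject
F: rice is permitted under the paleo carve-out; nothing else excluded — valid
G: every rule checks out — keep
H: has egg, so not egg-free — reject

B, F, G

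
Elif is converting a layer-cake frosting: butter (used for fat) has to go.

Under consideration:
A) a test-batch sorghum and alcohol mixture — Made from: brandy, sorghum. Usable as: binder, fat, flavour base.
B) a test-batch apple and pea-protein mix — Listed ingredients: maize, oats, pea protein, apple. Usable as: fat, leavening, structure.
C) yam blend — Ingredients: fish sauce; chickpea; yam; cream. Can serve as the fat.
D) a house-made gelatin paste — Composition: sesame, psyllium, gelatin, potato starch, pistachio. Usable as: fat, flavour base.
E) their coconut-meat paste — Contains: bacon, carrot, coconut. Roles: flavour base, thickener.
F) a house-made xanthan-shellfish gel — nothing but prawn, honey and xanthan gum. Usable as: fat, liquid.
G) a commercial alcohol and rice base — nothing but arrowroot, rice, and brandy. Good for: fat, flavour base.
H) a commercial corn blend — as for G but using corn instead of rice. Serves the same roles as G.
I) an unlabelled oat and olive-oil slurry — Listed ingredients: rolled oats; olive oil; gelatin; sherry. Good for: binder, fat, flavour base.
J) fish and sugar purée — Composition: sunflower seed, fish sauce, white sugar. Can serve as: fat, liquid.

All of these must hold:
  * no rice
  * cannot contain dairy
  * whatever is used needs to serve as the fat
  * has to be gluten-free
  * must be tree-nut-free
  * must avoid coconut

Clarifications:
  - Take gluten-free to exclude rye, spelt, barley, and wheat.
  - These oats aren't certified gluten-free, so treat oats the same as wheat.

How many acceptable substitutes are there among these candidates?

4

A: only brandy and sorghum; none excluded — valid
B: has oats, so not gluten-free — out
C: has cream, so not dairy-free — no
D: has pistachio, so not tree-nut-free — reject
E: not usable as a fat; has coconut, so not coconut-free — no
F: every rule checks out — valid
G: has rice, so not rice-free — reject
H: works as a fat, no rice, no dairy — keep
I: has rolled oats, so not gluten-free — reject
J: works as a fat, no dairy, no rice — keep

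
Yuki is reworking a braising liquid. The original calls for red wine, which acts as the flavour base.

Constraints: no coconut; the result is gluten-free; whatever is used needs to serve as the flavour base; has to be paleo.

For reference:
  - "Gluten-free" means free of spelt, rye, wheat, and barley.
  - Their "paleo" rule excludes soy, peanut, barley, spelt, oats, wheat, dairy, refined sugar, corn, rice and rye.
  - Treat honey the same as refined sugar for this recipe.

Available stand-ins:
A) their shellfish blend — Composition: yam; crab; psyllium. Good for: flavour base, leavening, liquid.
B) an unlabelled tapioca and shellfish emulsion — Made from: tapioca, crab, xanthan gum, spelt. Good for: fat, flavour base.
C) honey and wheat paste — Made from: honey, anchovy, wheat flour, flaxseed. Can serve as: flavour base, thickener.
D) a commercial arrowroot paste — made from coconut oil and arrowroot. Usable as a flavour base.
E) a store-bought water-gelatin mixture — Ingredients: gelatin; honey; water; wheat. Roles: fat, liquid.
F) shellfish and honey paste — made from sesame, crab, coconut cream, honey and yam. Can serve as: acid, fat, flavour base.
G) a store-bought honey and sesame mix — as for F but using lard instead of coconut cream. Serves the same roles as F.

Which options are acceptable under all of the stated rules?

A

A: only crab, psyllium, and yam; none excluded — keep
B: has spelt, so not gluten-free; has spelt, so not paleo — out
C: has wheat flour, so not gluten-free; has honey, so not paleo — out
D: has coconut oil, so not coconut-free — no
E: not usable as a flavour base; has wheat, so not gluten-free (and 1 more) — reject
F: has honey, so not paleo; has coconut cream, so not coconut-free — no
G: has honey, so not paleo — out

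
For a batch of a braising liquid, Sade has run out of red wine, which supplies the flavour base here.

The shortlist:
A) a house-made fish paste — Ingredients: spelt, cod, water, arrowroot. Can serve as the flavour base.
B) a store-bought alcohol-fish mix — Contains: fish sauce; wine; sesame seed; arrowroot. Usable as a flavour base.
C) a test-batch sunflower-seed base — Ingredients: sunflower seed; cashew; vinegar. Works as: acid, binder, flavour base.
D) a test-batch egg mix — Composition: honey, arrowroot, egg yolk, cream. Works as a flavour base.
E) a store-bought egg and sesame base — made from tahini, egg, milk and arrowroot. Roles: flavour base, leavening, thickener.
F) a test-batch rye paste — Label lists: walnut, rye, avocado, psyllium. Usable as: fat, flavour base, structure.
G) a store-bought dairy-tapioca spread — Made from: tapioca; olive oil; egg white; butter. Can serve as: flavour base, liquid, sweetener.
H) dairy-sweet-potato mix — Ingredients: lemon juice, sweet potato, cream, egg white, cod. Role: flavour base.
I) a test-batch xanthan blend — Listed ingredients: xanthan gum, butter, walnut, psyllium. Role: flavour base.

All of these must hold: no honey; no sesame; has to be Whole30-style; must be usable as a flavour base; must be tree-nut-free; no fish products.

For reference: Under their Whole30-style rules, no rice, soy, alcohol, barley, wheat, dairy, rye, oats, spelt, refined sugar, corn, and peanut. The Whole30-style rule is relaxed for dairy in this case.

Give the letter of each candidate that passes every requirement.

A: has spelt, so not Whole30-style; has cod, so not fish-free — out
B: has wine, so not Whole30-style; has fish sauce, so not fish-free (and 1 more) — reject
C: has cashew, so not tree-nut-free — out
D: has honey, so not honey-free — reject
E: has tahini, so not sesame-free — reject
F: has rye, so not Whole30-style; has walnut, so not tree-nut-free — no
G: dairy is permitted under the Whole30-style carve-out; nothing else excluded — keep
H: has cod, so not fish-free — out
I: has walnut, so not tree-nut-free — no

G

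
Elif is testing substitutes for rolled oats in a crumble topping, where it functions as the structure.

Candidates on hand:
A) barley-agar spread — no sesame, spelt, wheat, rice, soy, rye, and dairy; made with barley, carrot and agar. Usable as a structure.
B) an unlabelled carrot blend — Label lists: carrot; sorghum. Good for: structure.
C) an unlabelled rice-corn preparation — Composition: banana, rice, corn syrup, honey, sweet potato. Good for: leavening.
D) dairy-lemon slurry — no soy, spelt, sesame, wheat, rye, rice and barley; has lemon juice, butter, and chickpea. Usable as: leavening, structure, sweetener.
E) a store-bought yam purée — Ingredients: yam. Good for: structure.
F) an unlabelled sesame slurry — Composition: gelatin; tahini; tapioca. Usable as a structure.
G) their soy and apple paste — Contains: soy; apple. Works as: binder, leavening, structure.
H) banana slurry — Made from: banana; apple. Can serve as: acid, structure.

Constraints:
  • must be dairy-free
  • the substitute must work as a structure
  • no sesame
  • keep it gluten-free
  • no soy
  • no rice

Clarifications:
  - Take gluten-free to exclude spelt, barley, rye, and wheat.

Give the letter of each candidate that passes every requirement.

B, E, H

A: has barley, so not gluten-free — reject
B: works as a structure, no sesame, no rice — keep
C: not usable as a structure; has rice, so not rice-free — no
D: has butter, so not dairy-free — reject
E: all constraints satisfied — OK
F: has tahini, so not sesame-free — no
G: has soy, so not soy-free — out
H: all constraints satisfied — OK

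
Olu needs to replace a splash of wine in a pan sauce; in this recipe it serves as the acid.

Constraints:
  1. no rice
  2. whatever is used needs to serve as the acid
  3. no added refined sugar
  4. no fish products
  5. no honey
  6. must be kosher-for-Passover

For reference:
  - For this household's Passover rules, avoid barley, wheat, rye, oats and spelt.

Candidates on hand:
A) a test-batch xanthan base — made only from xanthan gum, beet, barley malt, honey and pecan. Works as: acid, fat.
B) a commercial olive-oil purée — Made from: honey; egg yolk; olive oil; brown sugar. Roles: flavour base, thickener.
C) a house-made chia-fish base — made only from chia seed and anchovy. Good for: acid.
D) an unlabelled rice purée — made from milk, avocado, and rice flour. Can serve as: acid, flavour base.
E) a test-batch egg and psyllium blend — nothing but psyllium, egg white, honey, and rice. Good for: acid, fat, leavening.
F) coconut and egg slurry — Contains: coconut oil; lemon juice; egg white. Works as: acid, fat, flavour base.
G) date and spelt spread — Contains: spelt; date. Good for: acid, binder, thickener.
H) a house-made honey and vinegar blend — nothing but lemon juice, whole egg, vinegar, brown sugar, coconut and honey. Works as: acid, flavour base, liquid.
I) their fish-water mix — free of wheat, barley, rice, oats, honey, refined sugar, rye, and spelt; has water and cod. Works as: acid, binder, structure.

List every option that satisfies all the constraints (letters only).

F

A: has barley malt, so not kosher-for-Passover; has honey, so not honey-free — out
B: not usable as an acid; has brown sugar, so not no-added-sugar (and 1 more) — reject
C: has anchovy, so not fish-free — reject
D: has rice flour, so not rice-free — no
E: has rice, so not rice-free; has honey, so not honey-free — no
F: all constraints satisfied — valid
G: has spelt, so not kosher-for-Passover — reject
H: has brown sugar, so not no-added-sugar; has honey, so not honey-free — reject
I: has cod, so not fish-free — no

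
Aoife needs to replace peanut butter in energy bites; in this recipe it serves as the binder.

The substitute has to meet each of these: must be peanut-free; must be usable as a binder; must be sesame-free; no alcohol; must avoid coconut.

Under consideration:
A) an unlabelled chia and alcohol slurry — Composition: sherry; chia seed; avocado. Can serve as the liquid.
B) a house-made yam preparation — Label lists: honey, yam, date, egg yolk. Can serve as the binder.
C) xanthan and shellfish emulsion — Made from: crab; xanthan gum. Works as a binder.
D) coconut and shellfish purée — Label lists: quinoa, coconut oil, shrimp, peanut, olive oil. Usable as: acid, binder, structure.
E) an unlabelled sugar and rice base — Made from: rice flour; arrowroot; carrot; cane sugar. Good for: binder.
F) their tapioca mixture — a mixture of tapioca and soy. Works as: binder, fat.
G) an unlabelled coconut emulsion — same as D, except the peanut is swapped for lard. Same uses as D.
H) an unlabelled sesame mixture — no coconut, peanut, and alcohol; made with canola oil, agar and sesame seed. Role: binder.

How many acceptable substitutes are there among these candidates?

A: not usable as a binder; has sherry, so not alcohol-free — reject
B: egg yolk and honey etc. — none of it excluded — keep
C: works as a binder, no alcohol, no sesame — keep
D: has coconut oil, so not coconut-free; has peanut, so not peanut-free — out
E: no coconut, no sesame — OK
F: only soy and tapioca; none excluded — OK
G: has coconut oil, so not coconut-free — out
H: has sesame seed, so not sesame-free — out

4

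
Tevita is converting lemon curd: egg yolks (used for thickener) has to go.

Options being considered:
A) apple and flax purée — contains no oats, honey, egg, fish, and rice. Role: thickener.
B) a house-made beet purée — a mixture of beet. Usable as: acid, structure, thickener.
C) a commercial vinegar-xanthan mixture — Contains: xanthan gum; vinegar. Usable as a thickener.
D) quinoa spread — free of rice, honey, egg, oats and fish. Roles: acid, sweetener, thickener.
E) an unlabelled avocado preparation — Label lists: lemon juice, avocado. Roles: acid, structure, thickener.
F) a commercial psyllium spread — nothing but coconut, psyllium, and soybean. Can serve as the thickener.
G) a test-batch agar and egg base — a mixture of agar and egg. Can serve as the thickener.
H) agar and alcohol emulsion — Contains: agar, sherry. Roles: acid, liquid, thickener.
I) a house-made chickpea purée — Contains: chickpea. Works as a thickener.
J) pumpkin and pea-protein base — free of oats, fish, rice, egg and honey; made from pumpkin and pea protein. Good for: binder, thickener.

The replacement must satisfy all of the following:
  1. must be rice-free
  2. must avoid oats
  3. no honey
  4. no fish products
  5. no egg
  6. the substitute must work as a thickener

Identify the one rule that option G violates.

usable as a thickener: satisfied
egg-free: has egg — fails
honey-free: satisfied
fish-free: satisfied
rice-free: satisfied
oat-free: satisfied

egg-free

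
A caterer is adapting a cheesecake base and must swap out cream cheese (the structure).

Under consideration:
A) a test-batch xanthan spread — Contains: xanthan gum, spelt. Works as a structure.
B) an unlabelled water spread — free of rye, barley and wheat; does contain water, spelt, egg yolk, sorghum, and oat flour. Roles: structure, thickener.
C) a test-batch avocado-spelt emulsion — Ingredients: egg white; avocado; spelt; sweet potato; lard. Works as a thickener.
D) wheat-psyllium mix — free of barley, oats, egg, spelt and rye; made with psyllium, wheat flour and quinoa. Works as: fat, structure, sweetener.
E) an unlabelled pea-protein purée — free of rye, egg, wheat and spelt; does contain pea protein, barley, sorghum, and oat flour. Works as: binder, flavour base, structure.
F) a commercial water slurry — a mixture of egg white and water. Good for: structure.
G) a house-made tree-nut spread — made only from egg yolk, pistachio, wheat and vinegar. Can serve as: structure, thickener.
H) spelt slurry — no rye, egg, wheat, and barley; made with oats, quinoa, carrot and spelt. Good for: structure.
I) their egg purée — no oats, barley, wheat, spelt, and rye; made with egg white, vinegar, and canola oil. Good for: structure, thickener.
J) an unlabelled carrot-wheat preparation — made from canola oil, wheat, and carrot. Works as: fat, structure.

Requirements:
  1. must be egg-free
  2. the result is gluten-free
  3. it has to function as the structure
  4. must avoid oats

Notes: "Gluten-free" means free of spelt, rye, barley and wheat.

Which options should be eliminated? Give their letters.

A: has spelt, so not gluten-free — no
B: has spelt, so not gluten-free; has oat flour, so not oat-free (and 1 more) — reject
C: not usable as a structure; has spelt, so not gluten-free (and 1 more) — no
D: has wheat flour, so not gluten-free — out
E: has barley, so not gluten-free; has oat flour, so not oat-free — reject
F: has egg white, so not egg-free — reject
G: has wheat, so not gluten-free; has egg yolk, so not egg-free — out
H: has spelt, so not gluten-free; has oats, so not oat-free — out
I: has egg white, so not egg-free — no
J: has wheat, so not gluten-free — out

A, B, C, D, E, F, G, H, I, J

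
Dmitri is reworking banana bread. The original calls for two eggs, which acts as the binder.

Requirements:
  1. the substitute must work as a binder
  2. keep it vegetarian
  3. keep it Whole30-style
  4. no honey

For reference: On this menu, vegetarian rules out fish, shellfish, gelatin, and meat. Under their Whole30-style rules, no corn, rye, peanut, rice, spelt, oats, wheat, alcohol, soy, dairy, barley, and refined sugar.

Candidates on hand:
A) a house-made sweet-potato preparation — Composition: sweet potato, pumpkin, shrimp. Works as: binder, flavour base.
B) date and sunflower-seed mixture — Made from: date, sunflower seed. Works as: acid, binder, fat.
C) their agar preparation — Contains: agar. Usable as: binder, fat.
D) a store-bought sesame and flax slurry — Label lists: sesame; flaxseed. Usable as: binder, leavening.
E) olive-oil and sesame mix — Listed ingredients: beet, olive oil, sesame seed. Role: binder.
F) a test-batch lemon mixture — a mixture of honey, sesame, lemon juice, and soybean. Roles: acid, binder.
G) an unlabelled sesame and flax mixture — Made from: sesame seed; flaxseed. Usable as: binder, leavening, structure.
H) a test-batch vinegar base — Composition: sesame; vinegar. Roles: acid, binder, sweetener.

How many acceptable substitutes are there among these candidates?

A: has shrimp, so not vegetarian — out
B: only sunflower seed and date; none excluded — valid
C: works as a binder, Whole30-style, vegetarian — OK
D: nothing on the exclusion list — keep
E: every rule checks out — OK
F: has soybean, so not Whole30-style; has honey, so not honey-free — reject
G: nothing on the exclusion list — keep
H: vegetarian, Whole30-style — valid

6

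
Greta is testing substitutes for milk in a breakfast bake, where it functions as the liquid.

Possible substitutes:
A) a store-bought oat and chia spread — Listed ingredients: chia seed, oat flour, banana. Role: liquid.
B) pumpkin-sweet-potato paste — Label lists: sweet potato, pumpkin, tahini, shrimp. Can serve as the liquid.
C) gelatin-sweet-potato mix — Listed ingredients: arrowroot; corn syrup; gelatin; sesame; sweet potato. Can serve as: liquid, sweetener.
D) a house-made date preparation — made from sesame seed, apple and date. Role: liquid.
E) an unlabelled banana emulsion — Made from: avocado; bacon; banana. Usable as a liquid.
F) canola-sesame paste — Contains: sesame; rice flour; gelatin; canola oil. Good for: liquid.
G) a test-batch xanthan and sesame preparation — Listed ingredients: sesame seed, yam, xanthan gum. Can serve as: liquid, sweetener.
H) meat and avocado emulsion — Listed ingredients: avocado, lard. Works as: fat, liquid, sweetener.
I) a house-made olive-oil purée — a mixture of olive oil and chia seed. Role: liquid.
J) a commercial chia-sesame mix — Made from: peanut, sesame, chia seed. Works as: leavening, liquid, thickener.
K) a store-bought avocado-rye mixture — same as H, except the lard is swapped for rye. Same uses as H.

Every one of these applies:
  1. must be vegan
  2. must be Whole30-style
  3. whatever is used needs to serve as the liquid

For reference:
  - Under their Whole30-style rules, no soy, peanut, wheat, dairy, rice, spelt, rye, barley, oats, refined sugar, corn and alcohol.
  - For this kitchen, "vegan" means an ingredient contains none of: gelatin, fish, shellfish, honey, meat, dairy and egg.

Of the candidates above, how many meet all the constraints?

A: has oat flour, so not Whole30-style — reject
B: has shrimp, so not vegan — no
C: has corn syrup, so not Whole30-style; has gelatin, so not vegan — out
D: only sesame seed, date and apple; none excluded — valid
E: has bacon, so not vegan — reject
F: has rice flour, so not Whole30-style; has gelatin, so not vegan — out
G: only sesame seed, yam, and xanthan gum; none excluded — keep
H: has lard, so not vegan — no
I: only chia seed and olive oil; none excluded — keep
J: has peanut, so not Whole30-style — out
K: has rye, so not Whole30-style — out

3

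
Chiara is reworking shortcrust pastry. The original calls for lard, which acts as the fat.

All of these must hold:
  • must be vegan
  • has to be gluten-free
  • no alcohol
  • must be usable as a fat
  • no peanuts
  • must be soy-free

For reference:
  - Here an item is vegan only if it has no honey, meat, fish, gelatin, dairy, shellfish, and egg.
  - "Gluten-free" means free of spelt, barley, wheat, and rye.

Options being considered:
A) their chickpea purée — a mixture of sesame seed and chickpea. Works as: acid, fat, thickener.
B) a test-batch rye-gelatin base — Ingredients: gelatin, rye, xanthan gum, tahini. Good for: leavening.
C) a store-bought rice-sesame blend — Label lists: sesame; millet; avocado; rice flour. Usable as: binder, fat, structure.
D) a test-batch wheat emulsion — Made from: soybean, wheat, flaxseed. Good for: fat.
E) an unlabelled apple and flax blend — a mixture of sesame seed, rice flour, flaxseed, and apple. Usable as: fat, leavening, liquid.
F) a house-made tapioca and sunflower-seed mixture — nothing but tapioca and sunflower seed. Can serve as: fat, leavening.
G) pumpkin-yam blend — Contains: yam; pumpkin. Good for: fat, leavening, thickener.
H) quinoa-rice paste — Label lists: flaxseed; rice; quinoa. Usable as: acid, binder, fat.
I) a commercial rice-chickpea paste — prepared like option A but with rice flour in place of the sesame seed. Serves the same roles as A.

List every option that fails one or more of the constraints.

A: only sesame seed and chickpea; none excluded — OK
B: not usable as a fat; has gelatin, so not vegan (and 1 more) — out
C: no soy, no alcohol — keep
D: has wheat, so not gluten-free; has soybean, so not soy-free — reject
E: every rule checks out — valid
F: nothing on the exclusion list — OK
G: all constraints satisfied — OK
H: gluten-free, no peanut — valid
I: nothing on the exclusion list — keep

B, D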